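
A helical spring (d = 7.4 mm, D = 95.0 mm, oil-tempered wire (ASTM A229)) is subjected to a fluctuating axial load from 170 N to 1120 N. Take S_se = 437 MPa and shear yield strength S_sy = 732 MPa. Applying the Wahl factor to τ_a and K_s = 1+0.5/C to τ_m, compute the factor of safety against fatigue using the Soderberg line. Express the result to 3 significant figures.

0.789

C = D/d = 95.0/7.4 = 12.8378; K_W = (4C−1)/(4C−4)+0.615/C = 1.1113; K_s = 1+0.5/C = 1.0389
F_a = (F_max−F_min)/2 = 475 N; F_m = (F_max+F_min)/2 = 645 N
τ_a = K_W·8F_aD/(πd³) = 1.1113 × 283.57 = 315.12 MPa
τ_m = K_s·8F_mD/(πd³) = 1.0389 × 385.06 = 400.06 MPa
Soderberg: 1/n_f = τ_a/S_se + τ_m/S_sy = 315.12/437 + 400.06/732 = 0.72110 + 0.54653 = 1.2676
n_f = 1/1.2676 = 0.7889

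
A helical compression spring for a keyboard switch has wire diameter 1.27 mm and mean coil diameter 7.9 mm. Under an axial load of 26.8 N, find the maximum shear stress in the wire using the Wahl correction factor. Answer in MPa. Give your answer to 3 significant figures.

327 MPa

Spring index C = D/d = 7.9/1.27 = 6.2205
K_W = (4C−1)/(4C−4) + 0.615/C = 23.882/20.882 + 0.0989 = 1.2425
τ₀ = 8FD/(πd³) = 8·26.8·7.9/(π·1.27³) = 1693.76/6.4352 = 263.2 MPa
τ_max = K·τ₀ = 1.2425 × 263.2 = 327.04 MPa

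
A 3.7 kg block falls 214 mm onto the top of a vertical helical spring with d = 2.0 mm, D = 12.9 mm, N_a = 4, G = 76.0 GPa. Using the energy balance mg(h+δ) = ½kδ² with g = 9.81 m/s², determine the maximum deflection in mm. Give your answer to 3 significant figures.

k = Gd⁴/(8D³N_a) = (76.0×10³)(2.0⁴)/(8·12.9³·4) = 17.702 N/mm
W = mg = 3.7 × 9.81 = 36.297 N
½kδ² − Wδ − Wh = 0 → δ = (W + √(W² + 2kWh))/k
δ = (36.297 + √(1317.5 + 274998))/17.702 = (36.297 + 525.66)/17.702 = 31.746 mm

31.7 mm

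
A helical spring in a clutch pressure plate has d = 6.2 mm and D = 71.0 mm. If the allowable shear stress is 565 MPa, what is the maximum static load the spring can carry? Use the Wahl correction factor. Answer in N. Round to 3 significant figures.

662 N

C = D/d = 71.0/6.2 = 11.4516
K_W = (4C−1)/(4C−4) + 0.615/C = 44.806/41.806 + 0.0537 = 1.1255
τ_max = K·8FD/(πd³) → F_max = τ_allow·πd³/(8DK)
F_max = 565·π·6.2³/(8·71.0·1.1255) = 4.2303e+05/639.26 = 661.75 N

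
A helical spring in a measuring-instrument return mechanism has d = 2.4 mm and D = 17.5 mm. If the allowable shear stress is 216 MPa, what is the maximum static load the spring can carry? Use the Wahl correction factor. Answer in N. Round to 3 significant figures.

C = D/d = 17.5/2.4 = 7.2917
K_W = (4C−1)/(4C−4) + 0.615/C = 28.167/25.167 + 0.0843 = 1.2035
τ_max = K·8FD/(πd³) → F_max = τ_allow·πd³/(8DK)
F_max = 216·π·2.4³/(8·17.5·1.2035) = 9380.7/168.5 = 55.673 N

55.7 N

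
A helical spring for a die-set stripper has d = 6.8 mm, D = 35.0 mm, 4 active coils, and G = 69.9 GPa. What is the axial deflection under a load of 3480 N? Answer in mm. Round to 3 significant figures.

31.9 mm

k = Gd⁴/(8D³N_a) = (69.9×10³)(6.8⁴)/(8·35.0³·4) = 108.93 N/mm
δ = F/k = 3480 / 108.93 = 31.946 mm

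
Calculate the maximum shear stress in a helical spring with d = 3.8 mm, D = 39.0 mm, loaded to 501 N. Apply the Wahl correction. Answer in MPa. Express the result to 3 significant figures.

1030 MPa

Spring index C = D/d = 39.0/3.8 = 10.2632
K_W = (4C−1)/(4C−4) + 0.615/C = 40.053/37.053 + 0.0599 = 1.1409
τ₀ = 8FD/(πd³) = 8·501·39.0/(π·3.8³) = 156312/172.39 = 906.76 MPa
τ_max = K·τ₀ = 1.1409 × 906.76 = 1034.5 MPa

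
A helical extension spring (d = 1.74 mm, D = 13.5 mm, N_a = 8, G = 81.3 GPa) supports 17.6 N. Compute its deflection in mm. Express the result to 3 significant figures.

k = Gd⁴/(8D³N_a) = (81.3×10³)(1.74⁴)/(8·13.5³·8) = 4.7327 N/mm
δ = F/k = 17.6 / 4.7327 = 3.7188 mm

3.72 mm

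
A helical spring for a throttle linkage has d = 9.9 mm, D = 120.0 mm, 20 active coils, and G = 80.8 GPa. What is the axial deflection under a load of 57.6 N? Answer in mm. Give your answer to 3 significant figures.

20.5 mm

k = Gd⁴/(8D³N_a) = (80.8×10³)(9.9⁴)/(8·120.0³·20) = 2.8073 N/mm
δ = F/k = 57.6 / 2.8073 = 20.518 mm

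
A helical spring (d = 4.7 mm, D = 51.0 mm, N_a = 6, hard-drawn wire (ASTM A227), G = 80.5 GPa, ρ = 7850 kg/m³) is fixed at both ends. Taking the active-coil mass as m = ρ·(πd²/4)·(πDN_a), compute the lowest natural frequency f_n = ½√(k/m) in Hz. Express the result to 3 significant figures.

109 Hz

k = Gd⁴/(8D³N_a) = (80.5×10³)(4.7⁴)/(8·51.0³·6) = 6.1693 N/mm = 6169.3 N/m
Wire length L = πDN_a = π·51.0·6 = 961.33 mm
m = ρ·(πd²/4)·L = 7850 × 17.349×10⁻⁶ m² × 0.96133 m = 0.13093 kg
f_n = ½√(k/m) = 0.5·√(6169.3/0.13093) = 0.5·√(47120) = 108.54 Hz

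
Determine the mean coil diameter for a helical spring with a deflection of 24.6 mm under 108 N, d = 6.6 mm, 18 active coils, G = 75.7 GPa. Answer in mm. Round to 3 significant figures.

61.0 mm

Required rate k = F/δ = 108/24.6 = 4.3902 N/mm
D = (Gd⁴/(8N_a·k))^(1/3) = (75.7×10³·6.6⁴/(8·18·4.3902))^(1/3)
  = (227206)^(1/3) = 61.0202 mm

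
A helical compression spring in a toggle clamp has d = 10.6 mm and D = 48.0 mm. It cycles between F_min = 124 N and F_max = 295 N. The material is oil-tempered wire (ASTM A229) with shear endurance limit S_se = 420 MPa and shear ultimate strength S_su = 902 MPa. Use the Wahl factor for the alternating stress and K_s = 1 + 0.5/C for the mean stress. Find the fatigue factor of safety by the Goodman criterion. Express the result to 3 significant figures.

18.3

C = D/d = 48.0/10.6 = 4.5283; K_W = (4C−1)/(4C−4)+0.615/C = 1.3484; K_s = 1+0.5/C = 1.1104
F_a = (F_max−F_min)/2 = 85.5 N; F_m = (F_max+F_min)/2 = 209.5 N
τ_a = K_W·8F_aD/(πd³) = 1.3484 × 8.7747 = 11.832 MPa
τ_m = K_s·8F_mD/(πd³) = 1.1104 × 21.5 = 23.874 MPa
Goodman: 1/n_f = τ_a/S_se + τ_m/S_su = 11.832/420 + 23.874/902 = 0.02817 + 0.02647 = 0.054639
n_f = 1/0.054639 = 18.3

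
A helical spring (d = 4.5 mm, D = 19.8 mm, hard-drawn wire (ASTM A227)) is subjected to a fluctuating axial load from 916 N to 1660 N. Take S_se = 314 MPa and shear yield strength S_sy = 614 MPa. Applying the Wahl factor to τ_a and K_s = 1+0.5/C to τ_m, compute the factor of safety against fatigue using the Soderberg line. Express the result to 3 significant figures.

C = D/d = 19.8/4.5 = 4.4000; K_W = (4C−1)/(4C−4)+0.615/C = 1.3604; K_s = 1+0.5/C = 1.1136
F_a = (F_max−F_min)/2 = 372 N; F_m = (F_max+F_min)/2 = 1288 N
τ_a = K_W·8F_aD/(πd³) = 1.3604 × 205.83 = 280 MPa
τ_m = K_s·8F_mD/(πd³) = 1.1136 × 712.66 = 793.65 MPa
Soderberg: 1/n_f = τ_a/S_se + τ_m/S_sy = 280/314 + 793.65/614 = 0.89173 + 1.29258 = 2.1843
n_f = 1/2.1843 = 0.4578

0.458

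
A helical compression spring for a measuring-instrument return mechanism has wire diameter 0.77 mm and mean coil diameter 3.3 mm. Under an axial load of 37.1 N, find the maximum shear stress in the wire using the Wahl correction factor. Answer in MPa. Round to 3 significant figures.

937 MPa

Spring index C = D/d = 3.3/0.77 = 4.2857
K_W = (4C−1)/(4C−4) + 0.615/C = 16.143/13.143 + 0.1435 = 1.3718
τ₀ = 8FD/(πd³) = 8·37.1·3.3/(π·0.77³) = 979.44/1.4342 = 682.9 MPa
τ_max = K·τ₀ = 1.3718 × 682.9 = 936.77 MPa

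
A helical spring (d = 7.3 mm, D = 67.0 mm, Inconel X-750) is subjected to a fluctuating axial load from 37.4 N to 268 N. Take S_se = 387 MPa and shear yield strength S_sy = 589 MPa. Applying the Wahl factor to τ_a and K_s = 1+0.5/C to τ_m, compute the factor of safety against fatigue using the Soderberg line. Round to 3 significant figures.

C = D/d = 67.0/7.3 = 9.1781; K_W = (4C−1)/(4C−4)+0.615/C = 1.1587; K_s = 1+0.5/C = 1.0545
F_a = (F_max−F_min)/2 = 115.3 N; F_m = (F_max+F_min)/2 = 152.7 N
τ_a = K_W·8F_aD/(πd³) = 1.1587 × 50.568 = 58.594 MPa
τ_m = K_s·8F_mD/(πd³) = 1.0545 × 66.971 = 70.619 MPa
Soderberg: 1/n_f = τ_a/S_se + τ_m/S_sy = 58.594/387 + 70.619/589 = 0.15141 + 0.11990 = 0.2713
n_f = 1/0.2713 = 3.686

3.69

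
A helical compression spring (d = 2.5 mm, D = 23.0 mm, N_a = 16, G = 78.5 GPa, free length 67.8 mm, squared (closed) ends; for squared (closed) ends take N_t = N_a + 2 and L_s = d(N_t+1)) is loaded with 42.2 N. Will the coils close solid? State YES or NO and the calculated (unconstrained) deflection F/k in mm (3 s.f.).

k = Gd⁴/(8D³N_a) = (78.5×10³)(2.5⁴)/(8·23.0³·16) = 1.969 N/mm
N_t = 18; L_s = 2.5·19 = 47.5 mm; δ_solid = L₀ − L_s = 67.8 − 47.5 = 20.3 mm
δ = F/k = 42.2/1.969 = 21.433 mm
δ ≥ δ_solid → spring goes solid

YES, δ = 21.4 mm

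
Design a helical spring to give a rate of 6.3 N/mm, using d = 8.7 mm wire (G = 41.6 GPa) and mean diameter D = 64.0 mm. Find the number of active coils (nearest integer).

18

N_a = Gd⁴/(8D³k) = (41.6×10³ × 8.7⁴)/(8 × 64.0³ × 6.3)
    = 2.38325e+08 / 1.32121e+07 = 18.04 → 18 coils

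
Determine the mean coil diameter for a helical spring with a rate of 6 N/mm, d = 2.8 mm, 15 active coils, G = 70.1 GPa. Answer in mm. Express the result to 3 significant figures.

D = (Gd⁴/(8N_a·k))^(1/3) = (70.1×10³·2.8⁴/(8·15·6))^(1/3)
  = (5984.36)^(1/3) = 18.1554 mm

18.2 mm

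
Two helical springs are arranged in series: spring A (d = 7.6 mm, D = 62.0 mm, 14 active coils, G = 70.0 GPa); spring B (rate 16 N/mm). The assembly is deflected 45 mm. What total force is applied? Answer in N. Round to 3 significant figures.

255 N

k_A = Gd⁴/(8D³N_a) = (70.0×10³)(7.6⁴)/(8·62.0³·14) = 8.749 N/mm
Series: 1/k_eq = 1/8.749 + 1/16 = 0.1768; k_eq = 5.6562 N/mm
F = k_eq·δ = 5.6562·45 = 254.53 N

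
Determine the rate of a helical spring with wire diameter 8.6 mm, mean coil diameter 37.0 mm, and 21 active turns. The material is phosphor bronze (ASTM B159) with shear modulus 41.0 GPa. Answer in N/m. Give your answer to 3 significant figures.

26400 N/m

k = Gd⁴/(8D³N_a) = (41.0×10³ × 8.6⁴) / (8 × 37.0³ × 21)
  = 2.24273e+08 / 8.5097e+06 = 26.355 N/mm = 26355 N/m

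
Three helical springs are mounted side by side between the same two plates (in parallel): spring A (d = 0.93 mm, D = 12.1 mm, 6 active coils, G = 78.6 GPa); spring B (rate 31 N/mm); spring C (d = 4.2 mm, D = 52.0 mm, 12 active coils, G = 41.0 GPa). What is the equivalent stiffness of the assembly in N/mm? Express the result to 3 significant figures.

k_A = Gd⁴/(8D³N_a) = (78.6×10³)(0.93⁴)/(8·12.1³·6) = 0.69144 N/mm
k_C = Gd⁴/(8D³N_a) = (41.0×10³)(4.2⁴)/(8·52.0³·12) = 0.94515 N/mm
Parallel: k_eq = 0.69144 + 31 + 0.94515 = 32.637 N/mm

32.6 N/mm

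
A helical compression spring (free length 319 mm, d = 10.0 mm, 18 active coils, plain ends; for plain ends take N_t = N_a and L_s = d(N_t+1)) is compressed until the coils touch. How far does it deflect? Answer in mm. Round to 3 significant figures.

N_t = 18; L_s = 10.0·19 = 190 mm
δ_solid = L₀ − L_s = 319 − 190 = 129 mm

129 mm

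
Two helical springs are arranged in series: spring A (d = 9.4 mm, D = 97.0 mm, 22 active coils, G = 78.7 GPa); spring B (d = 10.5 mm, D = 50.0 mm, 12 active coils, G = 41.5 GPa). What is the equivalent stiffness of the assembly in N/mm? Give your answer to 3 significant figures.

k_A = Gd⁴/(8D³N_a) = (78.7×10³)(9.4⁴)/(8·97.0³·22) = 3.8252 N/mm
k_B = Gd⁴/(8D³N_a) = (41.5×10³)(10.5⁴)/(8·50.0³·12) = 42.036 N/mm
Series: 1/k_eq = 1/3.8252 + 1/42.036 = 0.28521; k_eq = 3.5062 N/mm

3.51 N/mm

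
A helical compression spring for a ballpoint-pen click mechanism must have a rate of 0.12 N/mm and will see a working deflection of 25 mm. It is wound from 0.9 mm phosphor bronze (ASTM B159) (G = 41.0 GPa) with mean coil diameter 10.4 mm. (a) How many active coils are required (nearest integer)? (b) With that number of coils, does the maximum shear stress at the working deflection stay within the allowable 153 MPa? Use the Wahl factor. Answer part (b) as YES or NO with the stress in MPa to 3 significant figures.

N_a = Gd⁴/(8D³k) = (41.0×10³)(0.9⁴)/(8·10.4³·0.12) = 24.91 → N_a = 25
Actual rate k = Gd⁴/(8D³·25) = 0.11957 N/mm
Working load F = kδ = 0.11957·25 = 2.9893 N
C = 10.4/0.9 = 11.5556; K_W = (4C−1)/(4C−4)+0.615/C = 1.1243
τ_max = K_W·8FD/(πd³) = 1.1243·108.59 = 122.09 MPa
τ_max ≤ 153 MPa → acceptable

(a) 25 coils; (b) YES, τ_max = 122 MPa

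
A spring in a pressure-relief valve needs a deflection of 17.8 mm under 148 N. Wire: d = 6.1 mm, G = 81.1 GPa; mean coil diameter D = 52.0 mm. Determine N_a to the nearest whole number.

12

Required rate k = F/δ = 148/17.8 = 8.3146 N/mm
N_a = Gd⁴/(8D³k) = (81.1×10³ × 6.1⁴)/(8 × 52.0³ × 8.3146)
    = 1.1229e+08 / 9.3528e+06 = 12.01 → 12 coils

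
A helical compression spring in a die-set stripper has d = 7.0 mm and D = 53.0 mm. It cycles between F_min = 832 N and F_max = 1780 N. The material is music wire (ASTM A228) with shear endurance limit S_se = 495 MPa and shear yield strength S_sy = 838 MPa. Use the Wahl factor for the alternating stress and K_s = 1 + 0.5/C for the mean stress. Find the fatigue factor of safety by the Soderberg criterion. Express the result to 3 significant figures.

C = D/d = 53.0/7.0 = 7.5714; K_W = (4C−1)/(4C−4)+0.615/C = 1.1954; K_s = 1+0.5/C = 1.0660
F_a = (F_max−F_min)/2 = 474 N; F_m = (F_max+F_min)/2 = 1306 N
τ_a = K_W·8F_aD/(πd³) = 1.1954 × 186.51 = 222.95 MPa
τ_m = K_s·8F_mD/(πd³) = 1.0660 × 513.88 = 547.82 MPa
Soderberg: 1/n_f = τ_a/S_se + τ_m/S_sy = 222.95/495 + 547.82/838 = 0.45039 + 0.65372 = 1.1041
n_f = 1/1.1041 = 0.9057

0.906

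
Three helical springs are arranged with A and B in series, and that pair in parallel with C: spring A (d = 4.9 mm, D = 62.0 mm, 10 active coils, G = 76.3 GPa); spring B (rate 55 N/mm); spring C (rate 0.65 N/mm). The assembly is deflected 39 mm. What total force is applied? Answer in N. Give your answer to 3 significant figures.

k_A = Gd⁴/(8D³N_a) = (76.3×10³)(4.9⁴)/(8·62.0³·10) = 2.307 N/mm
Springs A,B series: k_AB = 1/(1/2.307+1/55) = 2.2141 N/mm; parallel with C: k_eq = 2.2141+0.65 = 2.8641 N/mm
F = k_eq·δ = 2.8641·39 = 111.7 N

112 N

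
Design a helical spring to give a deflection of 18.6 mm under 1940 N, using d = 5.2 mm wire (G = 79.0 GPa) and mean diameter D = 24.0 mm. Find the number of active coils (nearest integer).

5

Required rate k = F/δ = 1940/18.6 = 104.3 N/mm
N_a = Gd⁴/(8D³k) = (79.0×10³ × 5.2⁴)/(8 × 24.0³ × 104.3)
    = 5.77618e+07 / 1.15349e+07 = 5.008 → 5 coils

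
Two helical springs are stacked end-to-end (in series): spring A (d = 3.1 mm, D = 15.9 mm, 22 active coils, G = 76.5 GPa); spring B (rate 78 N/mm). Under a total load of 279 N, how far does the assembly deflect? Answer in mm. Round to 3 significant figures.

31.5 mm

k_A = Gd⁴/(8D³N_a) = (76.5×10³)(3.1⁴)/(8·15.9³·22) = 9.9863 N/mm
Series: 1/k_eq = 1/9.9863 + 1/78 = 0.11296; k_eq = 8.8529 N/mm
δ = F/k_eq = 279/8.8529 = 31.515 mm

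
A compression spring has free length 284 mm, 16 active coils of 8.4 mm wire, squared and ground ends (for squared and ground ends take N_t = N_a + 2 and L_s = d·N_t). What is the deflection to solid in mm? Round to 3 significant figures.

133 mm

N_t = 18; L_s = 8.4·18 = 151.2 mm
δ_solid = L₀ − L_s = 284 − 151.2 = 132.8 mm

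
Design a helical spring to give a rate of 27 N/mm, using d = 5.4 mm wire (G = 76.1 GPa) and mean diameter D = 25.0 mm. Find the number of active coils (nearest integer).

19

N_a = Gd⁴/(8D³k) = (76.1×10³ × 5.4⁴)/(8 × 25.0³ × 27)
    = 6.47083e+07 / 3.375e+06 = 19.17 → 19 coils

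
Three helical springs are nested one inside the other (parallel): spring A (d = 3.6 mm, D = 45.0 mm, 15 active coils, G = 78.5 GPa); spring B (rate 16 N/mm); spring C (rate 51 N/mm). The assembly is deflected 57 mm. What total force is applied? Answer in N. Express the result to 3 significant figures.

3890 N

k_A = Gd⁴/(8D³N_a) = (78.5×10³)(3.6⁴)/(8·45.0³·15) = 1.2058 N/mm
Parallel: k_eq = 1.2058 + 16 + 51 = 68.206 N/mm
F = k_eq·δ = 68.206·57 = 3887.7 N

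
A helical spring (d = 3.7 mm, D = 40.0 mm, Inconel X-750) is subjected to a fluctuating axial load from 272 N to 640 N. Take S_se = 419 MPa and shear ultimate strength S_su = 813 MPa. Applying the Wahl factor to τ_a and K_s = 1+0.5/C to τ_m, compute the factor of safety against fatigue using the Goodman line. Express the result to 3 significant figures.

0.459

C = D/d = 40.0/3.7 = 10.8108; K_W = (4C−1)/(4C−4)+0.615/C = 1.1333; K_s = 1+0.5/C = 1.0462
F_a = (F_max−F_min)/2 = 184 N; F_m = (F_max+F_min)/2 = 456 N
τ_a = K_W·8F_aD/(πd³) = 1.1333 × 370.01 = 419.34 MPa
τ_m = K_s·8F_mD/(πd³) = 1.0462 × 916.98 = 959.39 MPa
Goodman: 1/n_f = τ_a/S_se + τ_m/S_su = 419.34/419 + 959.39/813 = 1.00082 + 1.18006 = 2.1809
n_f = 1/2.1809 = 0.4585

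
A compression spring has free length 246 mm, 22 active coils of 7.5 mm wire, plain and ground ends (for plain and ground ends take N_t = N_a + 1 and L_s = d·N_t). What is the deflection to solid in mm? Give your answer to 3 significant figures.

N_t = 23; L_s = 7.5·23 = 172.5 mm
δ_solid = L₀ − L_s = 246 − 172.5 = 73.5 mm

73.5 mm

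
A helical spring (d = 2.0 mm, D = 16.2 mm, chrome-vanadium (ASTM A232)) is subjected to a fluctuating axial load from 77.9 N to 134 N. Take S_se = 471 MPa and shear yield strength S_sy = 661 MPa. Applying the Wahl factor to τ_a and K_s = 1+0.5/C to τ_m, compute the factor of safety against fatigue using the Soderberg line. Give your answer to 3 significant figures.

0.806

C = D/d = 16.2/2.0 = 8.1000; K_W = (4C−1)/(4C−4)+0.615/C = 1.1816; K_s = 1+0.5/C = 1.0617
F_a = (F_max−F_min)/2 = 28.05 N; F_m = (F_max+F_min)/2 = 105.95 N
τ_a = K_W·8F_aD/(πd³) = 1.1816 × 144.64 = 170.9 MPa
τ_m = K_s·8F_mD/(πd³) = 1.0617 × 546.34 = 580.07 MPa
Soderberg: 1/n_f = τ_a/S_se + τ_m/S_sy = 170.9/471 + 580.07/661 = 0.36285 + 0.87756 = 1.2404
n_f = 1/1.2404 = 0.8062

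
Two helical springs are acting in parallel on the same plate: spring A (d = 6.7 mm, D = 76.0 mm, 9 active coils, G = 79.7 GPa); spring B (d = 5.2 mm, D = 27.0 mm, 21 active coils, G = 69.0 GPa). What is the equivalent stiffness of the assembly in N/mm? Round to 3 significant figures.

k_A = Gd⁴/(8D³N_a) = (79.7×10³)(6.7⁴)/(8·76.0³·9) = 5.0814 N/mm
k_B = Gd⁴/(8D³N_a) = (69.0×10³)(5.2⁴)/(8·27.0³·21) = 15.257 N/mm
Parallel: k_eq = 5.0814 + 15.257 = 20.338 N/mm

20.3 N/mm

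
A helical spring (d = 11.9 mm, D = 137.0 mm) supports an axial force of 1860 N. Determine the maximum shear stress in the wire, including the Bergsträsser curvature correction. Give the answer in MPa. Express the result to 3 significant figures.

Spring index C = D/d = 137.0/11.9 = 11.5126
K_B = (4C+2)/(4C−3) = 48.050/43.050 = 1.1161
τ₀ = 8FD/(πd³) = 8·1860·137.0/(π·11.9³) = 2.03856e+06/5294.1 = 385.06 MPa
τ_max = K·τ₀ = 1.1161 × 385.06 = 429.79 MPa

430 MPa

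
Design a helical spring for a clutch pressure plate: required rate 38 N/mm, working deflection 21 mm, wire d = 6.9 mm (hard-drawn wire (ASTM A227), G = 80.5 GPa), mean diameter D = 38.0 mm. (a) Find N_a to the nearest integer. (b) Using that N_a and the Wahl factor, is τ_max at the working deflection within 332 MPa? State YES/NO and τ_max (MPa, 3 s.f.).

(a) 11 coils; (b) YES, τ_max = 299 MPa

N_a = Gd⁴/(8D³k) = (80.5×10³)(6.9⁴)/(8·38.0³·38) = 10.94 → N_a = 11
Actual rate k = Gd⁴/(8D³·11) = 37.788 N/mm
Working load F = kδ = 37.788·21 = 793.56 N
C = 38.0/6.9 = 5.5072; K_W = (4C−1)/(4C−4)+0.615/C = 1.2781
τ_max = K_W·8FD/(πd³) = 1.2781·233.75 = 298.75 MPa
τ_max ≤ 332 MPa → acceptable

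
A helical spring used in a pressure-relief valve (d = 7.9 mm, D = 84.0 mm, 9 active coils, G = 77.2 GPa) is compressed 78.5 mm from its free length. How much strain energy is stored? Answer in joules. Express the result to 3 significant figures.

k = Gd⁴/(8D³N_a) = (77.2×10³)(7.9⁴)/(8·84.0³·9) = 7.0462 N/mm
U = ½kδ² = 0.5 × 7.0462 × 78.5² = 21710 N·mm = 21.71 J

21.7 J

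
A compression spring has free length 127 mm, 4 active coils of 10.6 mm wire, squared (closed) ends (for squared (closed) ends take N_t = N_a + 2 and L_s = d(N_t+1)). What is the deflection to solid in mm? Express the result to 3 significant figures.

N_t = 6; L_s = 10.6·7 = 74.2 mm
δ_solid = L₀ − L_s = 127 − 74.2 = 52.8 mm

52.8 mm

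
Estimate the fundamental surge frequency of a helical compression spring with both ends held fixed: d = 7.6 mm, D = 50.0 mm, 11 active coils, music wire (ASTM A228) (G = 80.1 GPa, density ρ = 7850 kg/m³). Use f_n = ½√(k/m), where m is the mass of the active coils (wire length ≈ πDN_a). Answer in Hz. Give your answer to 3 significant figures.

99.3 Hz

k = Gd⁴/(8D³N_a) = (80.1×10³)(7.6⁴)/(8·50.0³·11) = 24.294 N/mm = 24294 N/m
Wire length L = πDN_a = π·50.0·11 = 1727.9 mm
m = ρ·(πd²/4)·L = 7850 × 45.365×10⁻⁶ m² × 1.7279 m = 0.61532 kg
f_n = ½√(k/m) = 0.5·√(24294/0.61532) = 0.5·√(39482) = 99.35 Hz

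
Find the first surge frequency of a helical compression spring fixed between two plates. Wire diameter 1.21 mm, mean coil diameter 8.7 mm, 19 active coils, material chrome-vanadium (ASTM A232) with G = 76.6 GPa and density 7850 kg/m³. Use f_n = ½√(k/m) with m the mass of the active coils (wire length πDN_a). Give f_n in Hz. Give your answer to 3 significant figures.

296 Hz

k = Gd⁴/(8D³N_a) = (76.6×10³)(1.21⁴)/(8·8.7³·19) = 1.6405 N/mm = 1640.5 N/m
Wire length L = πDN_a = π·8.7·19 = 519.31 mm
m = ρ·(πd²/4)·L = 7850 × 1.1499×10⁻⁶ m² × 0.51931 m = 0.0046876 kg
f_n = ½√(k/m) = 0.5·√(1640.5/0.0046876) = 0.5·√(3.4996e+05) = 295.79 Hz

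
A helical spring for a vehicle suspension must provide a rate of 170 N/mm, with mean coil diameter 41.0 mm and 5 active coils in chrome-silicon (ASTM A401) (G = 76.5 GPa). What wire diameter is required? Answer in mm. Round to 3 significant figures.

8.85 mm

d = (8D³N_a·k / G)^(1/4) = (8·41.0³·5·170 / (76.5×10³))^0.25
  = (6126.3)^0.25 = 8.8471 mm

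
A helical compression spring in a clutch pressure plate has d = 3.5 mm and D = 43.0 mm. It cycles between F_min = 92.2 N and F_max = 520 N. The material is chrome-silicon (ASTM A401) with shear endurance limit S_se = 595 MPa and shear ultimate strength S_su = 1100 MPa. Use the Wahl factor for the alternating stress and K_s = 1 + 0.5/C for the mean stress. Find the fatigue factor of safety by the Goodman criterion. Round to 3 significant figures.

0.567

C = D/d = 43.0/3.5 = 12.2857; K_W = (4C−1)/(4C−4)+0.615/C = 1.1165; K_s = 1+0.5/C = 1.0407
F_a = (F_max−F_min)/2 = 213.9 N; F_m = (F_max+F_min)/2 = 306.1 N
τ_a = K_W·8F_aD/(πd³) = 1.1165 × 546.28 = 609.93 MPa
τ_m = K_s·8F_mD/(πd³) = 1.0407 × 781.75 = 813.57 MPa
Goodman: 1/n_f = τ_a/S_se + τ_m/S_su = 609.93/595 + 813.57/1100 = 1.02509 + 0.73960 = 1.7647
n_f = 1/1.7647 = 0.5667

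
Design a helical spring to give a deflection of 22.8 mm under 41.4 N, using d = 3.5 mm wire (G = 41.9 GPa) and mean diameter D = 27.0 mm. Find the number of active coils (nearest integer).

22

Required rate k = F/δ = 41.4/22.8 = 1.8158 N/mm
N_a = Gd⁴/(8D³k) = (41.9×10³ × 3.5⁴)/(8 × 27.0³ × 1.8158)
    = 6.28762e+06 / 285921 = 21.99 → 22 coils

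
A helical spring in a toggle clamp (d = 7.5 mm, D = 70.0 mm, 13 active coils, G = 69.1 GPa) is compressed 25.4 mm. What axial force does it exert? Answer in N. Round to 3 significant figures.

156 N

k = Gd⁴/(8D³N_a) = (69.1×10³)(7.5⁴)/(8·70.0³·13) = 6.1291 N/mm
F = k·δ = 6.1291 × 25.4 = 155.68 N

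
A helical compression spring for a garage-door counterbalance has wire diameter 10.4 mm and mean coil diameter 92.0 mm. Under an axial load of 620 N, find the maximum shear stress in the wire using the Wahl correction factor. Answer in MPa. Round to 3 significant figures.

Spring index C = D/d = 92.0/10.4 = 8.8462
K_W = (4C−1)/(4C−4) + 0.615/C = 34.385/31.385 + 0.0695 = 1.1651
τ₀ = 8FD/(πd³) = 8·620·92.0/(π·10.4³) = 456320/3533.9 = 129.13 MPa
τ_max = K·τ₀ = 1.1651 × 129.13 = 150.45 MPa

150 MPa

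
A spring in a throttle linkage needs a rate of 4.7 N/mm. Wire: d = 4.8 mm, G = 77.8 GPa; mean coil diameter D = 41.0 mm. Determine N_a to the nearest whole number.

16

N_a = Gd⁴/(8D³k) = (77.8×10³ × 4.8⁴)/(8 × 41.0³ × 4.7)
    = 4.12995e+07 / 2.59143e+06 = 15.94 → 16 coils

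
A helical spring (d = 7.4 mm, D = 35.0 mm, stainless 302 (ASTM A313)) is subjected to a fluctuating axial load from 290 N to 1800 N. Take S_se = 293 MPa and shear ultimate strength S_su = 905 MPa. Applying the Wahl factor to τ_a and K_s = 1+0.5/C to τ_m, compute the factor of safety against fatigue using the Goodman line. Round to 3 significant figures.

C = D/d = 35.0/7.4 = 4.7297; K_W = (4C−1)/(4C−4)+0.615/C = 1.3311; K_s = 1+0.5/C = 1.1057
F_a = (F_max−F_min)/2 = 755 N; F_m = (F_max+F_min)/2 = 1045 N
τ_a = K_W·8F_aD/(πd³) = 1.3311 × 166.06 = 221.04 MPa
τ_m = K_s·8F_mD/(πd³) = 1.1057 × 229.84 = 254.14 MPa
Goodman: 1/n_f = τ_a/S_se + τ_m/S_su = 221.04/293 + 254.14/905 = 0.75441 + 0.28082 = 1.0352
n_f = 1/1.0352 = 0.966

0.966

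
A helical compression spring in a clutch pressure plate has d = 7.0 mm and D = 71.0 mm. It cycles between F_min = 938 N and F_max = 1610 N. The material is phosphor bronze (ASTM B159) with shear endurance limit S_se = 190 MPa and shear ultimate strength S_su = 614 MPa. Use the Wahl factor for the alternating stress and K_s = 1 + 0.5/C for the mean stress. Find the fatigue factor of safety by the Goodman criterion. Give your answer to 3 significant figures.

0.452

C = D/d = 71.0/7.0 = 10.1429; K_W = (4C−1)/(4C−4)+0.615/C = 1.1427; K_s = 1+0.5/C = 1.0493
F_a = (F_max−F_min)/2 = 336 N; F_m = (F_max+F_min)/2 = 1274 N
τ_a = K_W·8F_aD/(πd³) = 1.1427 × 177.11 = 202.38 MPa
τ_m = K_s·8F_mD/(πd³) = 1.0493 × 671.54 = 704.65 MPa
Goodman: 1/n_f = τ_a/S_se + τ_m/S_su = 202.38/190 + 704.65/614 = 1.06515 + 1.14763 = 2.2128
n_f = 1/2.2128 = 0.4519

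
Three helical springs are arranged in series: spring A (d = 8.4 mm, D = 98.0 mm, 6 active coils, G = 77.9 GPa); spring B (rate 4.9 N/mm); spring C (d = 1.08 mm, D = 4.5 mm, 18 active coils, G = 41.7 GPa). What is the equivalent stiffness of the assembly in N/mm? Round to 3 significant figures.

1.81 N/mm

k_A = Gd⁴/(8D³N_a) = (77.9×10³)(8.4⁴)/(8·98.0³·6) = 8.5849 N/mm
k_C = Gd⁴/(8D³N_a) = (41.7×10³)(1.08⁴)/(8·4.5³·18) = 4.3235 N/mm
Series: 1/k_eq = 1/8.5849 + 1/4.9 + 1/4.3235 = 0.55186; k_eq = 1.812 N/mm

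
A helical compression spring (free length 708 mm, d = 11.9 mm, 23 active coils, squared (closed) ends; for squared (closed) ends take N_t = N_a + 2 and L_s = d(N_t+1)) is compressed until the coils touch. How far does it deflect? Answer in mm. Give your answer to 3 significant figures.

N_t = 25; L_s = 11.9·26 = 309.4 mm
δ_solid = L₀ − L_s = 708 − 309.4 = 398.6 mm

399 mm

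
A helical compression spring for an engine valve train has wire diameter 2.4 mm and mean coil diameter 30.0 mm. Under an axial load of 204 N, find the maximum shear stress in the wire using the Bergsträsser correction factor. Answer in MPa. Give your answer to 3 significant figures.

Spring index C = D/d = 30.0/2.4 = 12.5000
K_B = (4C+2)/(4C−3) = 52.000/47.000 = 1.1064
τ₀ = 8FD/(πd³) = 8·204·30.0/(π·2.4³) = 48960/43.429 = 1127.3 MPa
τ_max = K·τ₀ = 1.1064 × 1127.3 = 1247.3 MPa

1250 MPa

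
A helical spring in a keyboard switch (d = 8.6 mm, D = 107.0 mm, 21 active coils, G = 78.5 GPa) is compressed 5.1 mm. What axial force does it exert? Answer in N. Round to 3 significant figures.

10.6 N

k = Gd⁴/(8D³N_a) = (78.5×10³)(8.6⁴)/(8·107.0³·21) = 2.0864 N/mm
F = k·δ = 2.0864 × 5.1 = 10.641 N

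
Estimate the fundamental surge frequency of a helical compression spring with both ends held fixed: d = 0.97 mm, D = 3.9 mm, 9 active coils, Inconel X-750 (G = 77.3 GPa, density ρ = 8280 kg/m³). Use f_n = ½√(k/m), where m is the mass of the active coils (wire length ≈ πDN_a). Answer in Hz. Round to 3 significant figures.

2440 Hz

k = Gd⁴/(8D³N_a) = (77.3×10³)(0.97⁴)/(8·3.9³·9) = 16.023 N/mm = 16023 N/m
Wire length L = πDN_a = π·3.9·9 = 110.27 mm
m = ρ·(πd²/4)·L = 8280 × 0.73898×10⁻⁶ m² × 0.11027 m = 0.00067472 kg
f_n = ½√(k/m) = 0.5·√(16023/0.00067472) = 0.5·√(2.3748e+07) = 2436.6 Hz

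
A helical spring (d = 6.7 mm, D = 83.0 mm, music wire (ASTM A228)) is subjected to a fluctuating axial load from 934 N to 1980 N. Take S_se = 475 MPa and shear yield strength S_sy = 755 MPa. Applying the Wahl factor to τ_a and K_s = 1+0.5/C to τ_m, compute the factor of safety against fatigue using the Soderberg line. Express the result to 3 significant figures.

C = D/d = 83.0/6.7 = 12.3881; K_W = (4C−1)/(4C−4)+0.615/C = 1.1155; K_s = 1+0.5/C = 1.0404
F_a = (F_max−F_min)/2 = 523 N; F_m = (F_max+F_min)/2 = 1457 N
τ_a = K_W·8F_aD/(πd³) = 1.1155 × 367.53 = 409.98 MPa
τ_m = K_s·8F_mD/(πd³) = 1.0404 × 1023.9 = 1065.2 MPa
Soderberg: 1/n_f = τ_a/S_se + τ_m/S_sy = 409.98/475 + 1065.2/755 = 0.86312 + 1.41088 = 2.274
n_f = 1/2.274 = 0.4398

0.440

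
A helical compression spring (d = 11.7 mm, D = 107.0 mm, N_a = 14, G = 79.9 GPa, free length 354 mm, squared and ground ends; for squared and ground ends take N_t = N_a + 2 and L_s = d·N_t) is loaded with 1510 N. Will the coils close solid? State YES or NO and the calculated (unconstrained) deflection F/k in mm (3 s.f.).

k = Gd⁴/(8D³N_a) = (79.9×10³)(11.7⁴)/(8·107.0³·14) = 10.912 N/mm
N_t = 16; L_s = 11.7·16 = 187.2 mm; δ_solid = L₀ − L_s = 354 − 187.2 = 166.8 mm
δ = F/k = 1510/10.912 = 138.37 mm
δ < δ_solid → spring does not go solid

NO, δ = 138 mm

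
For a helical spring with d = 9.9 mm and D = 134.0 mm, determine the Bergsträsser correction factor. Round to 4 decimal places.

C = D/d = 134.0/9.9 = 13.5354
K_B = (4C+2)/(4C−3) = 56.141/51.141 = 1.0978

1.0978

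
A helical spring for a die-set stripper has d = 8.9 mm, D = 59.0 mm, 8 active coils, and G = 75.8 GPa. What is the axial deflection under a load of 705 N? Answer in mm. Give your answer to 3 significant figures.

19.5 mm

k = Gd⁴/(8D³N_a) = (75.8×10³)(8.9⁴)/(8·59.0³·8) = 36.182 N/mm
δ = F/k = 705 / 36.182 = 19.485 mm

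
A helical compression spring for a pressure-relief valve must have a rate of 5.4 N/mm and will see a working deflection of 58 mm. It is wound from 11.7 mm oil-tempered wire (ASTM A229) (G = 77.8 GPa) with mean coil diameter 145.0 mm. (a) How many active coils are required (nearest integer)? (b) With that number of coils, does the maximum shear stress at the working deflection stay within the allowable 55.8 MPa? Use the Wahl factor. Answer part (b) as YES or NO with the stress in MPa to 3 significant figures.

(a) 11 coils; (b) NO, τ_max = 81.1 MPa

N_a = Gd⁴/(8D³k) = (77.8×10³)(11.7⁴)/(8·145.0³·5.4) = 11.07 → N_a = 11
Actual rate k = Gd⁴/(8D³·11) = 5.4342 N/mm
Working load F = kδ = 5.4342·58 = 315.18 N
C = 145.0/11.7 = 12.3932; K_W = (4C−1)/(4C−4)+0.615/C = 1.1155
τ_max = K_W·8FD/(πd³) = 1.1155·72.663 = 81.052 MPa
τ_max > 55.8 MPa → exceeds allowable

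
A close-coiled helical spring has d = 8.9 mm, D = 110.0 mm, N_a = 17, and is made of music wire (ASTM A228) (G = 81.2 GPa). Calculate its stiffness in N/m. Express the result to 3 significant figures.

k = Gd⁴/(8D³N_a) = (81.2×10³ × 8.9⁴) / (8 × 110.0³ × 17)
  = 5.09467e+08 / 1.81016e+08 = 2.8145 N/mm = 2814.5 N/m

2810 N/m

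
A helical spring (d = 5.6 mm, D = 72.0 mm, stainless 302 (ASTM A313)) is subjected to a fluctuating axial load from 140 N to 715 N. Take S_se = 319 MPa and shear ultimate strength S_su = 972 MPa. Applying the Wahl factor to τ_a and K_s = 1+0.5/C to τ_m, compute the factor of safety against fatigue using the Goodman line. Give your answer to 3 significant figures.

C = D/d = 72.0/5.6 = 12.8571; K_W = (4C−1)/(4C−4)+0.615/C = 1.1111; K_s = 1+0.5/C = 1.0389
F_a = (F_max−F_min)/2 = 287.5 N; F_m = (F_max+F_min)/2 = 427.5 N
τ_a = K_W·8F_aD/(πd³) = 1.1111 × 300.16 = 333.5 MPa
τ_m = K_s·8F_mD/(πd³) = 1.0389 × 446.32 = 463.68 MPa
Goodman: 1/n_f = τ_a/S_se + τ_m/S_su = 333.5/319 + 463.68/972 = 1.04545 + 0.47703 = 1.5225
n_f = 1/1.5225 = 0.6568

0.657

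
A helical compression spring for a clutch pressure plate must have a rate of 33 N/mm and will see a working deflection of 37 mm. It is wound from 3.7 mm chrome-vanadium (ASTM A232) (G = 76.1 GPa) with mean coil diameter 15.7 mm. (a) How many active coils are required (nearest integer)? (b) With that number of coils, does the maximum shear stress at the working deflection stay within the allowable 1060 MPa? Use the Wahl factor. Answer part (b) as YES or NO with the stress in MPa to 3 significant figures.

(a) 14 coils; (b) NO, τ_max = 1320 MPa

N_a = Gd⁴/(8D³k) = (76.1×10³)(3.7⁴)/(8·15.7³·33) = 13.96 → N_a = 14
Actual rate k = Gd⁴/(8D³·14) = 32.906 N/mm
Working load F = kδ = 32.906·37 = 1217.5 N
C = 15.7/3.7 = 4.2432; K_W = (4C−1)/(4C−4)+0.615/C = 1.3762
τ_max = K_W·8FD/(πd³) = 1.3762·960.97 = 1322.5 MPa
τ_max > 1060 MPa → exceeds allowable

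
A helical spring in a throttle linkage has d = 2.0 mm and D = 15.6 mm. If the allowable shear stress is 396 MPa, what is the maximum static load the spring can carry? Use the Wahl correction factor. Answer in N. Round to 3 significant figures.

67.1 N

C = D/d = 15.6/2.0 = 7.8000
K_W = (4C−1)/(4C−4) + 0.615/C = 30.200/27.200 + 0.0788 = 1.1891
τ_max = K·8FD/(πd³) → F_max = τ_allow·πd³/(8DK)
F_max = 396·π·2.0³/(8·15.6·1.1891) = 9952.6/148.4 = 67.064 N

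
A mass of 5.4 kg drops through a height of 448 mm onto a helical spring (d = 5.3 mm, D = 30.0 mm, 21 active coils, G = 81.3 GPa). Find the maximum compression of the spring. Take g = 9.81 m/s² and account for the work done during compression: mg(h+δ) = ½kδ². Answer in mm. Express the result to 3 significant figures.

k = Gd⁴/(8D³N_a) = (81.3×10³)(5.3⁴)/(8·30.0³·21) = 14.142 N/mm
W = mg = 5.4 × 9.81 = 52.974 N
½kδ² − Wδ − Wh = 0 → δ = (W + √(W² + 2kWh))/k
δ = (52.974 + √(2806.2 + 671262))/14.142 = (52.974 + 821.02)/14.142 = 61.8 mm

61.8 mm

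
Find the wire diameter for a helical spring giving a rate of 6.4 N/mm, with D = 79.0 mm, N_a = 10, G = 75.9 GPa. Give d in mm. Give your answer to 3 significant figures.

7.59 mm

d = (8D³N_a·k / G)^(1/4) = (8·79.0³·10·6.4 / (75.9×10³))^0.25
  = (3325.9)^0.25 = 7.5941 mm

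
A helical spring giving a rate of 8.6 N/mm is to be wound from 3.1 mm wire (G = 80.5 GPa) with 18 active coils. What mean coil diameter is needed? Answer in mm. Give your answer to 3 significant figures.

D = (Gd⁴/(8N_a·k))^(1/3) = (80.5×10³·3.1⁴/(8·18·8.6))^(1/3)
  = (6003.18)^(1/3) = 18.1744 mm

18.2 mm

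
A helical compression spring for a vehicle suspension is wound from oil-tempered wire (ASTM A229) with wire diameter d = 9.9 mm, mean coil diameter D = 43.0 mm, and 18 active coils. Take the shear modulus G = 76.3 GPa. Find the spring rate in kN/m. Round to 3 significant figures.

k = Gd⁴/(8D³N_a) = (76.3×10³ × 9.9⁴) / (8 × 43.0³ × 18)
  = 7.32935e+08 / 1.1449e+07 = 64.017 N/mm

64.0 kN/m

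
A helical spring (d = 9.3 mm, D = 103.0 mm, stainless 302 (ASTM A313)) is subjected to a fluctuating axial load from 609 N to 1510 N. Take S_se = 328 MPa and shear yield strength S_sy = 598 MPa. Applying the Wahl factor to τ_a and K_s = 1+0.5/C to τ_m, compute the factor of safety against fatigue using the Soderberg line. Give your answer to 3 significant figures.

C = D/d = 103.0/9.3 = 11.0753; K_W = (4C−1)/(4C−4)+0.615/C = 1.1300; K_s = 1+0.5/C = 1.0451
F_a = (F_max−F_min)/2 = 450.5 N; F_m = (F_max+F_min)/2 = 1059.5 N
τ_a = K_W·8F_aD/(πd³) = 1.1300 × 146.9 = 165.99 MPa
τ_m = K_s·8F_mD/(πd³) = 1.0451 × 345.49 = 361.08 MPa
Soderberg: 1/n_f = τ_a/S_se + τ_m/S_sy = 165.99/328 + 361.08/598 = 0.50608 + 0.60382 = 1.1099
n_f = 1/1.1099 = 0.901

0.901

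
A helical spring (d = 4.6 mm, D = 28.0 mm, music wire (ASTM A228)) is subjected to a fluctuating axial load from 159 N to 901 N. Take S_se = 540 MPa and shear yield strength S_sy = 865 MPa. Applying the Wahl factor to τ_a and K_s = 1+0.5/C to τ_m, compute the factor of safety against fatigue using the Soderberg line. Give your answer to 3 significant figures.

0.898

C = D/d = 28.0/4.6 = 6.0870; K_W = (4C−1)/(4C−4)+0.615/C = 1.2485; K_s = 1+0.5/C = 1.0821
F_a = (F_max−F_min)/2 = 371 N; F_m = (F_max+F_min)/2 = 530 N
τ_a = K_W·8F_aD/(πd³) = 1.2485 × 271.77 = 339.29 MPa
τ_m = K_s·8F_mD/(πd³) = 1.0821 × 388.24 = 420.13 MPa
Soderberg: 1/n_f = τ_a/S_se + τ_m/S_sy = 339.29/540 + 420.13/865 = 0.62832 + 0.48570 = 1.114
n_f = 1/1.114 = 0.8976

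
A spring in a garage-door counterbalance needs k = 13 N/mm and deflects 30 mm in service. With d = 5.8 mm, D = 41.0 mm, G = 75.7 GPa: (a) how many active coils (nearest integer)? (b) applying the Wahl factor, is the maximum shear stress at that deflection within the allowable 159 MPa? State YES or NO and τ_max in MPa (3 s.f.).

N_a = Gd⁴/(8D³k) = (75.7×10³)(5.8⁴)/(8·41.0³·13) = 11.95 → N_a = 12
Actual rate k = Gd⁴/(8D³·12) = 12.947 N/mm
Working load F = kδ = 12.947·30 = 388.42 N
C = 41.0/5.8 = 7.0690; K_W = (4C−1)/(4C−4)+0.615/C = 1.2106
τ_max = K_W·8FD/(πd³) = 1.2106·207.85 = 251.62 MPa
τ_max > 159 MPa → exceeds allowable

(a) 12 coils; (b) NO, τ_max = 252 MPa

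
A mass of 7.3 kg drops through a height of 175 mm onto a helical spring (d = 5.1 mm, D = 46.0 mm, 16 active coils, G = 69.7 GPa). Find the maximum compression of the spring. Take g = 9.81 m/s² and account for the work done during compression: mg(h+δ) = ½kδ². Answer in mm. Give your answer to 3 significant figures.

102 mm

k = Gd⁴/(8D³N_a) = (69.7×10³)(5.1⁴)/(8·46.0³·16) = 3.7847 N/mm
W = mg = 7.3 × 9.81 = 71.613 N
½kδ² − Wδ − Wh = 0 → δ = (W + √(W² + 2kWh))/k
δ = (71.613 + √(5128.4 + 94861.5))/3.7847 = (71.613 + 316.21)/3.7847 = 102.47 mm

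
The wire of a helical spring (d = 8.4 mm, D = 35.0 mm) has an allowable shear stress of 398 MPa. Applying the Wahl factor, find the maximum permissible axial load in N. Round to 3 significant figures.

C = D/d = 35.0/8.4 = 4.1667
K_W = (4C−1)/(4C−4) + 0.615/C = 15.667/12.667 + 0.1476 = 1.3844
τ_max = K·8FD/(πd³) → F_max = τ_allow·πd³/(8DK)
F_max = 398·π·8.4³/(8·35.0·1.3844) = 7.4109e+05/387.64 = 1911.8 N

1910 N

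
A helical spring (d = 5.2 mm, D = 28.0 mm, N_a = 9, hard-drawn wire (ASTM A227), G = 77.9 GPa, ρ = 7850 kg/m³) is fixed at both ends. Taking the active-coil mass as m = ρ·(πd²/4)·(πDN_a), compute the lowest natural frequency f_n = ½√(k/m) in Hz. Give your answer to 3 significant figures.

261 Hz

k = Gd⁴/(8D³N_a) = (77.9×10³)(5.2⁴)/(8·28.0³·9) = 36.037 N/mm = 36037 N/m
Wire length L = πDN_a = π·28.0·9 = 791.68 mm
m = ρ·(πd²/4)·L = 7850 × 21.237×10⁻⁶ m² × 0.79168 m = 0.13198 kg
f_n = ½√(k/m) = 0.5·√(36037/0.13198) = 0.5·√(2.7304e+05) = 261.27 Hz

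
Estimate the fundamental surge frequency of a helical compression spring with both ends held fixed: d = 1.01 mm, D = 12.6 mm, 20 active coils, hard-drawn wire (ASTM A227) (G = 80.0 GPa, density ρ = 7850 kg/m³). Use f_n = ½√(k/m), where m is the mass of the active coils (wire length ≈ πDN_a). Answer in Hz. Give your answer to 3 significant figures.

114 Hz

k = Gd⁴/(8D³N_a) = (80.0×10³)(1.01⁴)/(8·12.6³·20) = 0.2601 N/mm = 260.1 N/m
Wire length L = πDN_a = π·12.6·20 = 791.68 mm
m = ρ·(πd²/4)·L = 7850 × 0.80118×10⁻⁶ m² × 0.79168 m = 0.0049791 kg
f_n = ½√(k/m) = 0.5·√(260.1/0.0049791) = 0.5·√(52239) = 114.28 Hz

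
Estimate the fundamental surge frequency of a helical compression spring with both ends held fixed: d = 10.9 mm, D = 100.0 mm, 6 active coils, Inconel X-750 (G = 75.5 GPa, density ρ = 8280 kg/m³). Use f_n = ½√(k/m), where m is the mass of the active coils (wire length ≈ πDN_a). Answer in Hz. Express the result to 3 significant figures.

61.7 Hz

k = Gd⁴/(8D³N_a) = (75.5×10³)(10.9⁴)/(8·100.0³·6) = 22.203 N/mm = 22203 N/m
Wire length L = πDN_a = π·100.0·6 = 1885 mm
m = ρ·(πd²/4)·L = 8280 × 93.313×10⁻⁶ m² × 1.885 m = 1.4564 kg
f_n = ½√(k/m) = 0.5·√(22203/1.4564) = 0.5·√(15245) = 61.736 Hz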